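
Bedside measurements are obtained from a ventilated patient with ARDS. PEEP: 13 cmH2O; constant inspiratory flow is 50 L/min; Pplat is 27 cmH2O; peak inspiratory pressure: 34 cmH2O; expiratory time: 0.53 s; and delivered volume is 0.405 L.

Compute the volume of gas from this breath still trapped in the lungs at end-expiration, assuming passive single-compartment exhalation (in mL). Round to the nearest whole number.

Flow: 50 L/min ÷ 60 = 0.8333 L/s.
R = (PIP − Pplat)/V̇ = (34 − 27) / 0.8333 = 7.0/0.8333 = 8.4 cmH2O·s/L.
C = Vt/(Pplat − PEEP) = 405.0 / (27 − 13) = 405.0/14.0 = 28.929 mL/cmH2O.
τ = R × C = 8.4 × 0.02893 L/cmH2O = 0.243 s.
Fraction remaining = e^(−Te/τ) = e^(−0.53/0.243) = 0.1129.
Trapped volume = 405.0 × 0.1129 = 45.725 mL.

46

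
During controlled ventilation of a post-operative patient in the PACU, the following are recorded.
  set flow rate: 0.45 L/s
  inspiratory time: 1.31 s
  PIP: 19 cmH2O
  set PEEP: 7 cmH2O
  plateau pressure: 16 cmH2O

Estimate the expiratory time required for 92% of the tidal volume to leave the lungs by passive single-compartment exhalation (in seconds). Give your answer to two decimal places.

Vt = flow × Ti = 0.45 L/s × 1.31 s × 1000 mL/L = 589.5 mL.
R = (PIP − Pplat)/V̇ = (19 − 16) / 0.45 = 3.0/0.45 = 6.667 cmH2O·s/L.
C = Vt/(Pplat − PEEP) = 589.5 / (16 − 7) = 589.5/9.0 = 65.5 mL/cmH2O.
τ = R × C = 6.667 × 0.0655 L/cmH2O = 0.4367 s.
t = −τ·ln(1 − 0.92) = −0.4367·ln(0.08) = 1.103 s.

1.10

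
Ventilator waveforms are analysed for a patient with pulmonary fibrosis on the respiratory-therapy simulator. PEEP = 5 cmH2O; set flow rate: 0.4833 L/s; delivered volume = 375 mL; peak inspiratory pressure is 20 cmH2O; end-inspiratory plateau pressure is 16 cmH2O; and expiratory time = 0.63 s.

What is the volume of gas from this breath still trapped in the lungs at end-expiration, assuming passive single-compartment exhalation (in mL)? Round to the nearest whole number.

40

R = (PIP − Pplat)/V̇ = (20 − 16) / 0.4833 = 4.0/0.4833 = 8.276 cmH2O·s/L.
C = Vt/(Pplat − PEEP) = 375.0 / (16 − 5) = 375.0/11.0 = 34.091 mL/cmH2O.
τ = R × C = 8.276 × 0.03409 L/cmH2O = 0.2821 s.
Fraction remaining = e^(−Te/τ) = e^(−0.63/0.2821) = 0.1072.
Trapped volume = 375.0 × 0.1072 = 40.2 mL.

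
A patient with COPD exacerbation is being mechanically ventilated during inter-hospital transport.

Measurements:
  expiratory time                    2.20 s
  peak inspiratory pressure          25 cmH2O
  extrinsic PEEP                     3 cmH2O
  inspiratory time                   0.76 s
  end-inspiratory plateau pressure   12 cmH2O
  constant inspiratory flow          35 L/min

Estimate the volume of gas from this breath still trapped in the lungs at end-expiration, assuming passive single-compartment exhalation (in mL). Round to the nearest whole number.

Flow: 35 L/min ÷ 60 = 0.5833 L/s.
Vt = flow × Ti = 0.5833 L/s × 0.76 s × 1000 mL/L = 443.31 mL.
R = (PIP − Pplat)/V̇ = (25 − 12) / 0.5833 = 13.0/0.5833 = 22.287 cmH2O·s/L.
C = Vt/(Pplat − PEEP) = 443.31 / (12 − 3) = 443.31/9.0 = 49.257 mL/cmH2O.
τ = R × C = 22.287 × 0.04926 L/cmH2O = 1.098 s.
Fraction remaining = e^(−Te/τ) = e^(−2.20/1.098) = 0.1348.
Trapped volume = 443.31 × 0.1348 = 59.758 mL.

60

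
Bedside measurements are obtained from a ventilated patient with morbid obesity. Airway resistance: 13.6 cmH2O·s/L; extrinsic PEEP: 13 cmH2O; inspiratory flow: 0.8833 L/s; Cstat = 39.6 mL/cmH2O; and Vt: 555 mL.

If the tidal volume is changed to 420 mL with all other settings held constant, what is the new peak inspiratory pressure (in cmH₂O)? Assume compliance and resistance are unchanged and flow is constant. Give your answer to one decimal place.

35.6

PIP = Vt/C + R·V̇ + PEEP (constant-flow equation of motion).
Only the elastic term changes: ΔPIP = ΔVt / C = (420 − 555) / 39.6 = -3.409 cmH2O.
Original PIP = 555/39.6 + 13.6×0.8833 + 13 = 39.028 cmH2O; new PIP = 39.028 + (-3.409) = 35.619 cmH2O.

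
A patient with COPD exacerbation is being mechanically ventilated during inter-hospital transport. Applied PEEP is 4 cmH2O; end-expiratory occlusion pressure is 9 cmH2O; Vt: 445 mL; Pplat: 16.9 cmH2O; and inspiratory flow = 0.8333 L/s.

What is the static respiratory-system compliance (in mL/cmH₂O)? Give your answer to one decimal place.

56.3

End-expiratory occlusion gives total PEEP = 9 cmH2O (intrinsic PEEP = 9 − 4 = 5). Use total PEEP for the elastic gradient.
Cstat = Vt / (Pplat − PEEPtotal) = 445 / (16.9 − 9) = 445 / 7.9 = 56.329 mL/cmH2O.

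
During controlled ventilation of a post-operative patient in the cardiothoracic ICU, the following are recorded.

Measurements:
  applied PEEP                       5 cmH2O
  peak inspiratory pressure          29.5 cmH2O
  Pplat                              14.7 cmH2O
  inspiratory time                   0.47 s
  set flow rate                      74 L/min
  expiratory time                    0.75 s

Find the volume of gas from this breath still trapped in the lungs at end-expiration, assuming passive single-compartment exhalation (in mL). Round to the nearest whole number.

Flow: 74 L/min ÷ 60 = 1.2333 L/s.
Vt = flow × Ti = 1.2333 L/s × 0.47 s × 1000 mL/L = 579.65 mL.
R = (PIP − Pplat)/V̇ = (29.5 − 14.7) / 1.2333 = 14.8/1.2333 = 12.0 cmH2O·s/L.
C = Vt/(Pplat − PEEP) = 579.65 / (14.7 − 5) = 579.65/9.7 = 59.758 mL/cmH2O.
τ = R × C = 12.0 × 0.05976 L/cmH2O = 0.7171 s.
Fraction remaining = e^(−Te/τ) = e^(−0.75/0.7171) = 0.3514.
Trapped volume = 579.65 × 0.3514 = 203.69 mL.

204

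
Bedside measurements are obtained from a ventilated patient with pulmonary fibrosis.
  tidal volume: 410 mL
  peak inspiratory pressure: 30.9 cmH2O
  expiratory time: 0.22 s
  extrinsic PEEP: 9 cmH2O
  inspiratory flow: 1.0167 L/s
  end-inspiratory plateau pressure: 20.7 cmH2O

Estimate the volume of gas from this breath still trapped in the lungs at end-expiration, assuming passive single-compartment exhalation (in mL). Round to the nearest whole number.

219

R = (PIP − Pplat)/V̇ = (30.9 − 20.7) / 1.0167 = 10.2/1.0167 = 10.032 cmH2O·s/L.
C = Vt/(Pplat − PEEP) = 410.0 / (20.7 − 9) = 410.0/11.7 = 35.043 mL/cmH2O.
τ = R × C = 10.032 × 0.03504 L/cmH2O = 0.3515 s.
Fraction remaining = e^(−Te/τ) = e^(−0.22/0.3515) = 0.5348.
Trapped volume = 410.0 × 0.5348 = 219.27 mL.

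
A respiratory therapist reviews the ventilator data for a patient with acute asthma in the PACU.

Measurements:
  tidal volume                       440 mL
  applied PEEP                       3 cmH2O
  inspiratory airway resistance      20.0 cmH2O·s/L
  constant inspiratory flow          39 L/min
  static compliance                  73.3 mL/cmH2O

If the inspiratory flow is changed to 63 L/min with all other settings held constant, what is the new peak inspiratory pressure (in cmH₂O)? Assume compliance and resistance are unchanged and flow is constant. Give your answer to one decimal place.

Flow: 39 L/min ÷ 60 = 0.65 L/s.
New flow: 63 L/min ÷ 60 = 1.05 L/s.
PIP = Vt/C + R·V̇ + PEEP (constant-flow equation of motion).
Only the resistive term changes: ΔPIP = R × ΔV̇ = 20.0 × (1.05 − 0.65) = 20.0 × 0.4 = 8.0 cmH2O.
Original PIP = 440/73.3 + 20.0×0.65 + 3 = 22.003 cmH2O; new PIP = 22.003 + (8.0) = 30.003 cmH2O.

30.0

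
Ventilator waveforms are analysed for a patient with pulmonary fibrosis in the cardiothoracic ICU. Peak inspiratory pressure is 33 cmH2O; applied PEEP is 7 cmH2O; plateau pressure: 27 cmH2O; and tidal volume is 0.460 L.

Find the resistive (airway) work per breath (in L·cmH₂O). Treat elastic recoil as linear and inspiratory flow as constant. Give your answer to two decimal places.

2.76

With constant inspiratory flow the resistive pressure is constant at PIP − Pplat = 33 − 27 = 6.0 cmH2O, so resistive work = 6.0 × 0.460 = 2.76 L·cmH2O.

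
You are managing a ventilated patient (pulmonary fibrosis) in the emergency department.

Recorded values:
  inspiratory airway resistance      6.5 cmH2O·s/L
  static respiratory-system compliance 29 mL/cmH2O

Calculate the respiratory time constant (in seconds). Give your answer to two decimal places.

τ = R × C = 6.5 × 29 mL/cmH2O = 6.5 × 0.029 L/cmH2O = 0.1885 s.

0.19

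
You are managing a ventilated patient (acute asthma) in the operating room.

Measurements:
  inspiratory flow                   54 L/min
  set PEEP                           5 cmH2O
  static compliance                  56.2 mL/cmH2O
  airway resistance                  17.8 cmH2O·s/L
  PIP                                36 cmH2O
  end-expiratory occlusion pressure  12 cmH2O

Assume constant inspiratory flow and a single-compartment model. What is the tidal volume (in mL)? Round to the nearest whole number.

Flow: 54 L/min ÷ 60 = 0.9 L/s.
Total PEEP = 12 cmH2O (set 5 + intrinsic 7); this is the baseline alveolar pressure.
Equation of motion (constant flow): PIP = Vt/C + R·V̇ + PEEP.
Vt/C = PIP − R·V̇ − PEEP = 36 − 16.02 − 12 = 7.98 cmH2O.
Vt = C × 7.98 = 56.2 × 7.98 = 448.48 mL.

448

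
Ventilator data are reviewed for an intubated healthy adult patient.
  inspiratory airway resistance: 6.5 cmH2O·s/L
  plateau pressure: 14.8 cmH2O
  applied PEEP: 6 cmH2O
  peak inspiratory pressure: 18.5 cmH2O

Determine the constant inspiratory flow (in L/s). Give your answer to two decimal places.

0.57

flow = (PIP − Pplat) / Raw = 3.7 / 6.5 = 0.5692 L/s.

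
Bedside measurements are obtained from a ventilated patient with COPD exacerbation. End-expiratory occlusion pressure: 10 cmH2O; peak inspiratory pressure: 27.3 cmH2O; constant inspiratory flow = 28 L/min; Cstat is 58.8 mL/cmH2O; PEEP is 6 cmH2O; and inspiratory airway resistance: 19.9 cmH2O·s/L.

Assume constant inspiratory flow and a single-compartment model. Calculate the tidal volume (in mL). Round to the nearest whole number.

Flow: 28 L/min ÷ 60 = 0.4667 L/s.
Total PEEP = 10 cmH2O (set 6 + intrinsic 4); this is the baseline alveolar pressure.
Equation of motion (constant flow): PIP = Vt/C + R·V̇ + PEEP.
Vt/C = PIP − R·V̇ − PEEP = 27.3 − 9.287 − 10 = 8.013 cmH2O.
Vt = C × 8.013 = 58.8 × 8.013 = 471.16 mL.

471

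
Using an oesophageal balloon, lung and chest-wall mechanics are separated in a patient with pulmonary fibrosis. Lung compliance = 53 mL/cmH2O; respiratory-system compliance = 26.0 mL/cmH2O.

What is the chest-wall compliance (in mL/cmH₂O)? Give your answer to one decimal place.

51.0

1/Ccw = 1/Crs − 1/CL.
1/Ccw = 1/26.0 − 1/53 = 0.01959.
Ccw = 51.046 mL/cmH2O.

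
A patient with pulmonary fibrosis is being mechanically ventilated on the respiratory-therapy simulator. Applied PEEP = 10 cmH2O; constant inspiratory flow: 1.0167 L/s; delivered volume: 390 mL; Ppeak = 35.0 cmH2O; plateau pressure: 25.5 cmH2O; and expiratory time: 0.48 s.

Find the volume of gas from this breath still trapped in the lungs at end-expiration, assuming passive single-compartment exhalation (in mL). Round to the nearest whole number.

R = (PIP − Pplat)/V̇ = (35.0 − 25.5) / 1.0167 = 9.5/1.0167 = 9.344 cmH2O·s/L.
C = Vt/(Pplat − PEEP) = 390.0 / (25.5 − 10) = 390.0/15.5 = 25.161 mL/cmH2O.
τ = R × C = 9.344 × 0.02516 L/cmH2O = 0.2351 s.
Fraction remaining = e^(−Te/τ) = e^(−0.48/0.2351) = 0.1298.
Trapped volume = 390.0 × 0.1298 = 50.622 mL.

51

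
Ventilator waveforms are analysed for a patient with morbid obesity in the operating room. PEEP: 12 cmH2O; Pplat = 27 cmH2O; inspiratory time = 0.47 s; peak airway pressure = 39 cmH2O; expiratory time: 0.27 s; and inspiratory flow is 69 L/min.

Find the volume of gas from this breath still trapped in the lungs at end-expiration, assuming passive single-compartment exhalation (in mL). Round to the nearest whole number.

Flow: 69 L/min ÷ 60 = 1.15 L/s.
Vt = flow × Ti = 1.15 L/s × 0.47 s × 1000 mL/L = 540.5 mL.
R = (PIP − Pplat)/V̇ = (39 − 27) / 1.15 = 12.0/1.15 = 10.435 cmH2O·s/L.
C = Vt/(Pplat − PEEP) = 540.5 / (27 − 12) = 540.5/15.0 = 36.033 mL/cmH2O.
τ = R × C = 10.435 × 0.03603 L/cmH2O = 0.376 s.
Fraction remaining = e^(−Te/τ) = e^(−0.27/0.376) = 0.4877.
Trapped volume = 540.5 × 0.4877 = 263.6 mL.

264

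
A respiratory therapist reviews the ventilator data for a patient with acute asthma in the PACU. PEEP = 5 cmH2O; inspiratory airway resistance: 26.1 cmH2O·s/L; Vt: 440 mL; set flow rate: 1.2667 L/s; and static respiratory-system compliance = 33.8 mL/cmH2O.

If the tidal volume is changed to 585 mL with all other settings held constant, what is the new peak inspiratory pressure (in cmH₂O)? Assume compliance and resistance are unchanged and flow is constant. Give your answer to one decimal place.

55.4

PIP = Vt/C + R·V̇ + PEEP (constant-flow equation of motion).
Only the elastic term changes: ΔPIP = ΔVt / C = (585 − 440) / 33.8 = 4.29 cmH2O.
Original PIP = 440/33.8 + 26.1×1.2667 + 5 = 51.079 cmH2O; new PIP = 51.079 + (4.29) = 55.369 cmH2O.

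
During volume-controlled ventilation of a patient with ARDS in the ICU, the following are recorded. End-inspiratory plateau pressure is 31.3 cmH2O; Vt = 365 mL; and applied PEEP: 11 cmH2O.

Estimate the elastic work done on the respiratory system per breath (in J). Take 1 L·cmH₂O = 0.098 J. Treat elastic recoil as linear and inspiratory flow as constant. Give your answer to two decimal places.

0.36

Elastic work ≈ ½ × (Pplat − PEEP) × Vt = 0.5 × (31.3 − 11) × 0.365 L = 0.5 × 20.3 × 0.365 = 3.705 L·cmH2O.
× 0.098 J/(L·cmH2O) → 0.3631 J.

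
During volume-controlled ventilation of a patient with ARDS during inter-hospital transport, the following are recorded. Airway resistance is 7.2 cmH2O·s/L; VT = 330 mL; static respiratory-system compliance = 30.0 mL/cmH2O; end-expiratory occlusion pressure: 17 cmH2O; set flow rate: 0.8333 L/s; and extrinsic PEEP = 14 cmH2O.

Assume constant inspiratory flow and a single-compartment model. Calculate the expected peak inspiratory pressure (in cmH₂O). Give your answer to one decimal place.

34.0

Total PEEP = 17 cmH2O (set 14 + intrinsic 3); this is the baseline alveolar pressure.
Equation of motion (constant flow): PIP = Vt/C + R·V̇ + PEEP.
PIP = 330/30.0 + 7.2×0.8333 + 17 = 11.0 + 6.0 + 17 = 34.0 cmH2O.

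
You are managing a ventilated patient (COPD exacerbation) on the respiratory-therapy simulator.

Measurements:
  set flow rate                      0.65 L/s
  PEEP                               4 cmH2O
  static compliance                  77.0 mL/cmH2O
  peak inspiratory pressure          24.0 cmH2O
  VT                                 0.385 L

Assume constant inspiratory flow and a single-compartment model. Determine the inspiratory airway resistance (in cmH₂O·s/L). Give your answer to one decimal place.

Equation of motion (constant flow): PIP = Vt/C + R·V̇ + PEEP.
R·V̇ = PIP − Vt/C − PEEP = 24.0 − 385/77.0 − 4 = 24.0 − 5.0 − 4 = 15.0 cmH2O.
R = 15.0 / 0.65 = 23.077 cmH2O·s/L.

23.1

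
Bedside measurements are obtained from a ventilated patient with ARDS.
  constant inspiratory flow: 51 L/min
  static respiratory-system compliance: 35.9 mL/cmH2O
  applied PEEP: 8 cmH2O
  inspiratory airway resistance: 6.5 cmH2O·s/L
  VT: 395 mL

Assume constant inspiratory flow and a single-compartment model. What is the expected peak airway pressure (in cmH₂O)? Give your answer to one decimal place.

Flow: 51 L/min ÷ 60 = 0.85 L/s.
Equation of motion (constant flow): PIP = Vt/C + R·V̇ + PEEP.
PIP = 395/35.9 + 6.5×0.85 + 8 = 11.003 + 5.525 + 8 = 24.528 cmH2O.

24.5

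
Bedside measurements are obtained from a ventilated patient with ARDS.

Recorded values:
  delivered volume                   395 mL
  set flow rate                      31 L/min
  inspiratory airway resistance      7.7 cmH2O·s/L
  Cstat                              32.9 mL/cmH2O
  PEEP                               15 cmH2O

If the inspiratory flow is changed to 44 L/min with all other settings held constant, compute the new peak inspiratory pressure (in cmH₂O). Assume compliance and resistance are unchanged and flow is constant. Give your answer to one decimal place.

Flow: 31 L/min ÷ 60 = 0.5167 L/s.
New flow: 44 L/min ÷ 60 = 0.7333 L/s.
PIP = Vt/C + R·V̇ + PEEP (constant-flow equation of motion).
Only the resistive term changes: ΔPIP = R × ΔV̇ = 7.7 × (0.7333 − 0.5167) = 7.7 × 0.2166 = 1.668 cmH2O.
Original PIP = 395/32.9 + 7.7×0.5167 + 15 = 30.985 cmH2O; new PIP = 30.985 + (1.668) = 32.653 cmH2O.

32.7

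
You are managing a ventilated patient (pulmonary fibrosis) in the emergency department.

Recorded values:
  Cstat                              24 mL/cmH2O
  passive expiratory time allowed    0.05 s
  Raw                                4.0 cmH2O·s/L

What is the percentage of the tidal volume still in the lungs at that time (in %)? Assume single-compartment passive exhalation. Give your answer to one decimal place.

τ = R × C = 4.0 × 24 mL/cmH2O = 4.0 × 0.024 L/cmH2O = 0.096 s.
Passive exhalation: V(t)/V₀ = e^(−t/τ) = e^(−0.05/0.096) = 0.594.
Fraction remaining = 0.594 → 59.4%.

59.4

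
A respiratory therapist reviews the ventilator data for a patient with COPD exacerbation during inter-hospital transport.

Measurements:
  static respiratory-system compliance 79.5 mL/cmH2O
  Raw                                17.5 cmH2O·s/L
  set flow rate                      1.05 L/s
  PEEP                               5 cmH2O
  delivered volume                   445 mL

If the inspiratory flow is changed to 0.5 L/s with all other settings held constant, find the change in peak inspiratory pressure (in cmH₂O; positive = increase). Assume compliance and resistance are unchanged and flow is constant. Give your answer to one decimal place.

PIP = Vt/C + R·V̇ + PEEP (constant-flow equation of motion).
Only the resistive term changes: ΔPIP = R × ΔV̇ = 17.5 × (0.5 − 1.05) = 17.5 × -0.55 = -9.625 cmH2O.

-9.6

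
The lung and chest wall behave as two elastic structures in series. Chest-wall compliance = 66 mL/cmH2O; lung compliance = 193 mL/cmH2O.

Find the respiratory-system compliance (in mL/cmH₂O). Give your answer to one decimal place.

49.2

Lung and chest wall are elastances in series: 1/Crs = 1/CL + 1/Ccw.
1/Crs = 1/193 + 1/66 = 0.02033.
Crs = 49.188 mL/cmH2O.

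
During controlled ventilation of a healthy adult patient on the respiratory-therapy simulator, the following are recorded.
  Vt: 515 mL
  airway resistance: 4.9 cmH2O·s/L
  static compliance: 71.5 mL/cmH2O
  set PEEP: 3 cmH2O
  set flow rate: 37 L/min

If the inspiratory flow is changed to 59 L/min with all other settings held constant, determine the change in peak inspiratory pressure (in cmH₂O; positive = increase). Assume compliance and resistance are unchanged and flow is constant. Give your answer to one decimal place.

1.8

Flow: 37 L/min ÷ 60 = 0.6167 L/s.
New flow: 59 L/min ÷ 60 = 0.9833 L/s.
PIP = Vt/C + R·V̇ + PEEP (constant-flow equation of motion).
Only the resistive term changes: ΔPIP = R × ΔV̇ = 4.9 × (0.9833 − 0.6167) = 4.9 × 0.3666 = 1.796 cmH2O.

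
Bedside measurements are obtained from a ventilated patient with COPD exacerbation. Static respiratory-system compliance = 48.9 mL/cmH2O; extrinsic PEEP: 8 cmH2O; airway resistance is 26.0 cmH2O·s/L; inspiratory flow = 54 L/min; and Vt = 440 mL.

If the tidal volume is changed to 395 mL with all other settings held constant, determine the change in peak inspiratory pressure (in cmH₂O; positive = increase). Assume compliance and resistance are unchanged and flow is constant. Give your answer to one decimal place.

PIP = Vt/C + R·V̇ + PEEP (constant-flow equation of motion).
Only the elastic term changes: ΔPIP = ΔVt / C = (395 − 440) / 48.9 = -0.9202 cmH2O.

-0.9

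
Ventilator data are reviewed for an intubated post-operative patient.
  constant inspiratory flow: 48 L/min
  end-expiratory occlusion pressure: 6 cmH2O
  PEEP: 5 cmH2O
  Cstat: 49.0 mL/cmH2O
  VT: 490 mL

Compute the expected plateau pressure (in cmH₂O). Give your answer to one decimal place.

End-expiratory occlusion gives total PEEP = 6 cmH2O (intrinsic PEEP = 6 − 5 = 1). Use total PEEP for the elastic gradient.
Pplat = PEEPtotal + Vt / Cstat = 6 + 490 / 49.0 = 6 + 10.0 = 16.0 cmH2O.

16.0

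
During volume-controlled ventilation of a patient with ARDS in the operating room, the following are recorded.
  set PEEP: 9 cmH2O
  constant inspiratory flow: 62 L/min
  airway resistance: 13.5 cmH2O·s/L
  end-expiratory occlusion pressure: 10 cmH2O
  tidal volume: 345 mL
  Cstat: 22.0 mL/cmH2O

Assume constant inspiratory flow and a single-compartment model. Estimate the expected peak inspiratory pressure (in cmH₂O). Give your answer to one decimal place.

Flow: 62 L/min ÷ 60 = 1.0333 L/s.
Total PEEP = 10 cmH2O (set 9 + intrinsic 1); this is the baseline alveolar pressure.
Equation of motion (constant flow): PIP = Vt/C + R·V̇ + PEEP.
PIP = 345/22.0 + 13.5×1.0333 + 10 = 15.682 + 13.95 + 10 = 39.632 cmH2O.

39.6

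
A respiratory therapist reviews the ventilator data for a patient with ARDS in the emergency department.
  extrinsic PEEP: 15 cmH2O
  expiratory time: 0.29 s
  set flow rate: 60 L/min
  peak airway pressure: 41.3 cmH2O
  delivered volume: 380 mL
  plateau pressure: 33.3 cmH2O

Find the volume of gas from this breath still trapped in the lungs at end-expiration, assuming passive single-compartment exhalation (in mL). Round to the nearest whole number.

66

Flow: 60 L/min ÷ 60 = 1 L/s.
R = (PIP − Pplat)/V̇ = (41.3 − 33.3) / 1 = 8.0/1 = 8.0 cmH2O·s/L.
C = Vt/(Pplat − PEEP) = 380.0 / (33.3 − 15) = 380.0/18.3 = 20.765 mL/cmH2O.
τ = R × C = 8.0 × 0.02077 L/cmH2O = 0.1662 s.
Fraction remaining = e^(−Te/τ) = e^(−0.29/0.1662) = 0.1747.
Trapped volume = 380.0 × 0.1747 = 66.386 mL.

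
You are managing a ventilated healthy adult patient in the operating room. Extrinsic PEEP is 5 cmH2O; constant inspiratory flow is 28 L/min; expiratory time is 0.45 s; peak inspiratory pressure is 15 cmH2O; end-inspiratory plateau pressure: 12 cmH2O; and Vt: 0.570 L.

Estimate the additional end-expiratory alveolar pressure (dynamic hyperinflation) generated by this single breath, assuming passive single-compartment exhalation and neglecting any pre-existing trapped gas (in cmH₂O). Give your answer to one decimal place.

Flow: 28 L/min ÷ 60 = 0.4667 L/s.
R = (PIP − Pplat)/V̇ = (15 − 12) / 0.4667 = 3.0/0.4667 = 6.428 cmH2O·s/L.
C = Vt/(Pplat − PEEP) = 570.0 / (12 − 5) = 570.0/7.0 = 81.429 mL/cmH2O.
τ = R × C = 6.428 × 0.08143 L/cmH2O = 0.5234 s.
Fraction remaining = e^(−Te/τ) = e^(−0.45/0.5234) = 0.4233; trapped volume = 570.0 × 0.4233 = 241.28 mL.
Additional alveolar pressure from trapping ≈ V_trapped / C = 241.28 / 81.429 = 2.963 cmH2O.

3.0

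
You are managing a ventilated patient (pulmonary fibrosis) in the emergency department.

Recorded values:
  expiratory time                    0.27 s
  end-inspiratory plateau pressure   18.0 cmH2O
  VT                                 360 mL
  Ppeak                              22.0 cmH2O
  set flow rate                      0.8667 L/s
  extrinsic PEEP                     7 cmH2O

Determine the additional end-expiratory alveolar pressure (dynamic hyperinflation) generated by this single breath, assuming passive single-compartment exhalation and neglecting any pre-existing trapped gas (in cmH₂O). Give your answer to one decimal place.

R = (PIP − Pplat)/V̇ = (22.0 − 18.0) / 0.8667 = 4.0/0.8667 = 4.615 cmH2O·s/L.
C = Vt/(Pplat − PEEP) = 360.0 / (18.0 − 7) = 360.0/11.0 = 32.727 mL/cmH2O.
τ = R × C = 4.615 × 0.03273 L/cmH2O = 0.151 s.
Fraction remaining = e^(−Te/τ) = e^(−0.27/0.151) = 0.1673; trapped volume = 360.0 × 0.1673 = 60.228 mL.
Additional alveolar pressure from trapping ≈ V_trapped / C = 60.228 / 32.727 = 1.84 cmH2O.

1.8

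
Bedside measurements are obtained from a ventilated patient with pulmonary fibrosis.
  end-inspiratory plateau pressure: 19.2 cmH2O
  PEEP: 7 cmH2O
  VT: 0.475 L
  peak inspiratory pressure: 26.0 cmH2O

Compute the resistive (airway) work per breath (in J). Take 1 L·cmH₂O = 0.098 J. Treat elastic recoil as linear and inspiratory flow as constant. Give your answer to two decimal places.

With constant inspiratory flow the resistive pressure is constant at PIP − Pplat = 26.0 − 19.2 = 6.8 cmH2O, so resistive work = 6.8 × 0.475 = 3.23 L·cmH2O.
× 0.098 J/(L·cmH2O) → 0.3165 J.

0.32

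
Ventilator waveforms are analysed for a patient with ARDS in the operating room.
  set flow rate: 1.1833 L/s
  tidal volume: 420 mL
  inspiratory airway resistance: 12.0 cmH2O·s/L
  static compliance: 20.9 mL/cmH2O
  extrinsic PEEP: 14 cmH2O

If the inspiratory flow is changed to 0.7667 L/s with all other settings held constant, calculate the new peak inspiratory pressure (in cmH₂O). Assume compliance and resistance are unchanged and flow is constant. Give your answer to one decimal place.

PIP = Vt/C + R·V̇ + PEEP (constant-flow equation of motion).
Only the resistive term changes: ΔPIP = R × ΔV̇ = 12.0 × (0.7667 − 1.1833) = 12.0 × -0.4166 = -4.999 cmH2O.
Original PIP = 420/20.9 + 12.0×1.1833 + 14 = 48.295 cmH2O; new PIP = 48.295 + (-4.999) = 43.296 cmH2O.

43.3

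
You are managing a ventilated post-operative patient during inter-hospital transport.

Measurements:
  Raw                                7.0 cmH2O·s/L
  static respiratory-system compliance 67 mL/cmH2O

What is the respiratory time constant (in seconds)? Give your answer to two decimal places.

τ = R × C = 7.0 × 67 mL/cmH2O = 7.0 × 0.067 L/cmH2O = 0.469 s.

0.47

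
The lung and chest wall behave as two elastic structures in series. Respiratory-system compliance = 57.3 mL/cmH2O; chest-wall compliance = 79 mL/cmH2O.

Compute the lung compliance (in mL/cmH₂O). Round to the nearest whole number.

209

1/CL = 1/Crs − 1/Ccw.
1/CL = 1/57.3 − 1/79 = 0.004794.
CL = 208.59 mL/cmH2O.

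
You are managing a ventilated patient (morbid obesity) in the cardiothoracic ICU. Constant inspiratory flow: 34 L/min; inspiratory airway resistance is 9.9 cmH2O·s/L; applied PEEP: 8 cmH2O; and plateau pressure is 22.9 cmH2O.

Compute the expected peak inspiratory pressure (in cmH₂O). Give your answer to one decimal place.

Flow: 34 L/min ÷ 60 = 0.5667 L/s.
PIP = Pplat + Raw × flow = 22.9 + 9.9 × 0.5667 = 22.9 + 5.61 = 28.51 cmH2O.

28.5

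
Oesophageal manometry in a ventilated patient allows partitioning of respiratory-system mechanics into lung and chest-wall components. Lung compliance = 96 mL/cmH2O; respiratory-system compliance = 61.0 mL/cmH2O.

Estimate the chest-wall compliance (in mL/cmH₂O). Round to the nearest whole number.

167

1/Ccw = 1/Crs − 1/CL.
1/Ccw = 1/61.0 − 1/96 = 0.005977.
Ccw = 167.31 mL/cmH2O.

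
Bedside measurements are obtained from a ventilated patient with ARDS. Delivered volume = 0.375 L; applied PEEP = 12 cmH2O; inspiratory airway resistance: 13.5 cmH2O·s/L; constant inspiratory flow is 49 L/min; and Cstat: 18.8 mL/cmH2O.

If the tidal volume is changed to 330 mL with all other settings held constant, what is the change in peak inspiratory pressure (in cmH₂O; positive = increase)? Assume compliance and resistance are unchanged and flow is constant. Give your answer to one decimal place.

PIP = Vt/C + R·V̇ + PEEP (constant-flow equation of motion).
Only the elastic term changes: ΔPIP = ΔVt / C = (330 − 375) / 18.8 = -2.394 cmH2O.

-2.4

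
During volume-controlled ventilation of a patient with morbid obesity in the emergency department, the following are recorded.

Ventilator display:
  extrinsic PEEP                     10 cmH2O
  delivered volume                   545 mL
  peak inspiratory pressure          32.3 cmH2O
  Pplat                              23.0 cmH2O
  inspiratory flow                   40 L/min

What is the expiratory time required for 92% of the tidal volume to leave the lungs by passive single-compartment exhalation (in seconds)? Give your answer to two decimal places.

Flow: 40 L/min ÷ 60 = 0.6667 L/s.
R = (PIP − Pplat)/V̇ = (32.3 − 23.0) / 0.6667 = 9.3/0.6667 = 13.949 cmH2O·s/L.
C = Vt/(Pplat − PEEP) = 545.0 / (23.0 − 10) = 545.0/13.0 = 41.923 mL/cmH2O.
τ = R × C = 13.949 × 0.04192 L/cmH2O = 0.5847 s.
t = −τ·ln(1 − 0.92) = −0.5847·ln(0.08) = 1.477 s.

1.48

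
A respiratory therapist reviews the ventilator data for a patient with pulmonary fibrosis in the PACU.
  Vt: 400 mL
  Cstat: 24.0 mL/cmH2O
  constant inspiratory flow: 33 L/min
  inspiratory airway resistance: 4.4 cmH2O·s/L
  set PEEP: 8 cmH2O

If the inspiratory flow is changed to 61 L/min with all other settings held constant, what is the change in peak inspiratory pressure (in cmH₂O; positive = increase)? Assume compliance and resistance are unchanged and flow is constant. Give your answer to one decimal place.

2.1

Flow: 33 L/min ÷ 60 = 0.55 L/s.
New flow: 61 L/min ÷ 60 = 1.0167 L/s.
PIP = Vt/C + R·V̇ + PEEP (constant-flow equation of motion).
Only the resistive term changes: ΔPIP = R × ΔV̇ = 4.4 × (1.0167 − 0.55) = 4.4 × 0.4667 = 2.053 cmH2O.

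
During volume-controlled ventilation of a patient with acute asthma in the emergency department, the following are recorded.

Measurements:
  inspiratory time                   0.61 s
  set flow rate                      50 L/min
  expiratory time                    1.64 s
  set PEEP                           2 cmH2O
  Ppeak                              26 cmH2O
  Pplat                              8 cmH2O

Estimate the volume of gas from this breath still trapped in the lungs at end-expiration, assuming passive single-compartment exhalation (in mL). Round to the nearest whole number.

207

Flow: 50 L/min ÷ 60 = 0.8333 L/s.
Vt = flow × Ti = 0.8333 L/s × 0.61 s × 1000 mL/L = 508.31 mL.
R = (PIP − Pplat)/V̇ = (26 − 8) / 0.8333 = 18.0/0.8333 = 21.601 cmH2O·s/L.
C = Vt/(Pplat − PEEP) = 508.31 / (8 − 2) = 508.31/6.0 = 84.718 mL/cmH2O.
τ = R × C = 21.601 × 0.08472 L/cmH2O = 1.83 s.
Fraction remaining = e^(−Te/τ) = e^(−1.64/1.83) = 0.4081.
Trapped volume = 508.31 × 0.4081 = 207.44 mL.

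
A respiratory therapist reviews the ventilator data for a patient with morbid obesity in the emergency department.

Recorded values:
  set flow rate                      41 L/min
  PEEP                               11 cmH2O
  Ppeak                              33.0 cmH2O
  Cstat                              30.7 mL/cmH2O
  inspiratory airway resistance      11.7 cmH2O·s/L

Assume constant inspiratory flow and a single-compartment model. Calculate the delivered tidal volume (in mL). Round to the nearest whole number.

Flow: 41 L/min ÷ 60 = 0.6833 L/s.
Equation of motion (constant flow): PIP = Vt/C + R·V̇ + PEEP.
Vt/C = PIP − R·V̇ − PEEP = 33.0 − 7.995 − 11 = 14.005 cmH2O.
Vt = C × 14.005 = 30.7 × 14.005 = 429.95 mL.

430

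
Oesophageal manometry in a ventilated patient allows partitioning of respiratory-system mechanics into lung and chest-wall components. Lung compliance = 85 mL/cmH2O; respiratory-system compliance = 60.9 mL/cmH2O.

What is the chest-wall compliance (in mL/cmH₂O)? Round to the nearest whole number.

1/Ccw = 1/Crs − 1/CL.
1/Ccw = 1/60.9 − 1/85 = 0.004656.
Ccw = 214.78 mL/cmH2O.

215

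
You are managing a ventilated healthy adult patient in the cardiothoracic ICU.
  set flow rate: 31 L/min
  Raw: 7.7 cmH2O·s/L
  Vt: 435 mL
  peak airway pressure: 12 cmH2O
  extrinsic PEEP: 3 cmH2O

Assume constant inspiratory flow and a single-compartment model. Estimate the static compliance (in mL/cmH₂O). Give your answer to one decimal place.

Flow: 31 L/min ÷ 60 = 0.5167 L/s.
Equation of motion (constant flow): PIP = Vt/C + R·V̇ + PEEP.
Vt/C = PIP − R·V̇ − PEEP = 12 − 7.7×0.5167 − 3 = 12 − 3.979 − 3 = 5.021 cmH2O.
C = Vt / 5.021 = 435 / 5.021 = 86.636 mL/cmH2O.

86.6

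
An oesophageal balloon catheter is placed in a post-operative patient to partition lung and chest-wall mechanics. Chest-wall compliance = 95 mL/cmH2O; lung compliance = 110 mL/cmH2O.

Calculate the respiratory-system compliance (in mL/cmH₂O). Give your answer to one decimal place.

51.0

Lung and chest wall are elastances in series: 1/Crs = 1/CL + 1/Ccw.
1/Crs = 1/110 + 1/95 = 0.01962.
Crs = 50.968 mL/cmH2O.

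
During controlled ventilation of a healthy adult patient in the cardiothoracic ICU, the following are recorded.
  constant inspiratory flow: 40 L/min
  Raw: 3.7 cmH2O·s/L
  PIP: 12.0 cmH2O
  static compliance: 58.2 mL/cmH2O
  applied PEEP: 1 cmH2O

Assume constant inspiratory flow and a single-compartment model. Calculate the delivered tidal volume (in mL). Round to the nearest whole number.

497

Flow: 40 L/min ÷ 60 = 0.6667 L/s.
Equation of motion (constant flow): PIP = Vt/C + R·V̇ + PEEP.
Vt/C = PIP − R·V̇ − PEEP = 12.0 − 2.467 − 1 = 8.533 cmH2O.
Vt = C × 8.533 = 58.2 × 8.533 = 496.62 mL.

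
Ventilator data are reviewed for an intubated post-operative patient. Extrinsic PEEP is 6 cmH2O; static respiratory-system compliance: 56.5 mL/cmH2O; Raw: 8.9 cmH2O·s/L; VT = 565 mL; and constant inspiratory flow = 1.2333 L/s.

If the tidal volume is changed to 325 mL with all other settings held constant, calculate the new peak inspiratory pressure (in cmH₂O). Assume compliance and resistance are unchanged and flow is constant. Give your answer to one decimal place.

PIP = Vt/C + R·V̇ + PEEP (constant-flow equation of motion).
Only the elastic term changes: ΔPIP = ΔVt / C = (325 − 565) / 56.5 = -4.248 cmH2O.
Original PIP = 565/56.5 + 8.9×1.2333 + 6 = 26.976 cmH2O; new PIP = 26.976 + (-4.248) = 22.728 cmH2O.

22.7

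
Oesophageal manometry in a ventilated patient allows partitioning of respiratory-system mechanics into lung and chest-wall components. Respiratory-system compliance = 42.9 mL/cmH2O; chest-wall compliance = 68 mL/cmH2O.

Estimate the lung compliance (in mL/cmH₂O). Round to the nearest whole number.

116

1/CL = 1/Crs − 1/Ccw.
1/CL = 1/42.9 − 1/68 = 0.008604.
CL = 116.23 mL/cmH2O.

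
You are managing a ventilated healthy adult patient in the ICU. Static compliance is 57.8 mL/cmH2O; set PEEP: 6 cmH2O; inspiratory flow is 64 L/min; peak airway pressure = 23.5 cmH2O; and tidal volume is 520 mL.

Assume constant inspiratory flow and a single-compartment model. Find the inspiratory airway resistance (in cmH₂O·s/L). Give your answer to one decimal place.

Flow: 64 L/min ÷ 60 = 1.0667 L/s.
Equation of motion (constant flow): PIP = Vt/C + R·V̇ + PEEP.
R·V̇ = PIP − Vt/C − PEEP = 23.5 − 520/57.8 − 6 = 23.5 − 8.997 − 6 = 8.503 cmH2O.
R = 8.503 / 1.0667 = 7.971 cmH2O·s/L.

8.0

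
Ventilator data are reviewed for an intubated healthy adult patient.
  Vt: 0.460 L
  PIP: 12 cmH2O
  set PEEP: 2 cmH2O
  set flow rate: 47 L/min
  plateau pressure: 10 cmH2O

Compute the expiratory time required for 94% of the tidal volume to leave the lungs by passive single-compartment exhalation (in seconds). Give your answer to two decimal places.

0.41

Flow: 47 L/min ÷ 60 = 0.7833 L/s.
R = (PIP − Pplat)/V̇ = (12 − 10) / 0.7833 = 2.0/0.7833 = 2.553 cmH2O·s/L.
C = Vt/(Pplat − PEEP) = 460.0 / (10 − 2) = 460.0/8.0 = 57.5 mL/cmH2O.
τ = R × C = 2.553 × 0.0575 L/cmH2O = 0.1468 s.
t = −τ·ln(1 − 0.94) = −0.1468·ln(0.06) = 0.413 s.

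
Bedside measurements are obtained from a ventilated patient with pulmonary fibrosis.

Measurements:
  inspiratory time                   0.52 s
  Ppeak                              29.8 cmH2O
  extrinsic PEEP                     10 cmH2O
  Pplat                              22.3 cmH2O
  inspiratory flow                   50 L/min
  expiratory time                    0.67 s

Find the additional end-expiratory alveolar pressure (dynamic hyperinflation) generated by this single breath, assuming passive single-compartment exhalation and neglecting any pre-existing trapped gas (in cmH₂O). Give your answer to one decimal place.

1.5

Flow: 50 L/min ÷ 60 = 0.8333 L/s.
Vt = flow × Ti = 0.8333 L/s × 0.52 s × 1000 mL/L = 433.32 mL.
R = (PIP − Pplat)/V̇ = (29.8 − 22.3) / 0.8333 = 7.5/0.8333 = 9.0 cmH2O·s/L.
C = Vt/(Pplat − PEEP) = 433.32 / (22.3 − 10) = 433.32/12.3 = 35.229 mL/cmH2O.
τ = R × C = 9.0 × 0.03523 L/cmH2O = 0.3171 s.
Fraction remaining = e^(−Te/τ) = e^(−0.67/0.3171) = 0.1209; trapped volume = 433.32 × 0.1209 = 52.388 mL.
Additional alveolar pressure from trapping ≈ V_trapped / C = 52.388 / 35.229 = 1.487 cmH2O.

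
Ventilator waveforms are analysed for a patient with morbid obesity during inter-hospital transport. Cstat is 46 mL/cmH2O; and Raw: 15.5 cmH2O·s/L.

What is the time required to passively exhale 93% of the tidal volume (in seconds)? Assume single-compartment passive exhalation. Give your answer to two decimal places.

1.90

τ = R × C = 15.5 × 46 mL/cmH2O = 15.5 × 0.046 L/cmH2O = 0.713 s.
Exhaled fraction f = 1 − e^(−t/τ) → t = −τ·ln(1 − f) = −0.713·ln(0.07) = 1.896 s.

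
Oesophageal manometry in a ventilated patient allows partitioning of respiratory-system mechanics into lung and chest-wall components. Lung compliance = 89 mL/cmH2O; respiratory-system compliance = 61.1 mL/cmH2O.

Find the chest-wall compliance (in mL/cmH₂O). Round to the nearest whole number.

195

1/Ccw = 1/Crs − 1/CL.
1/Ccw = 1/61.1 − 1/89 = 0.005131.
Ccw = 194.89 mL/cmH2O.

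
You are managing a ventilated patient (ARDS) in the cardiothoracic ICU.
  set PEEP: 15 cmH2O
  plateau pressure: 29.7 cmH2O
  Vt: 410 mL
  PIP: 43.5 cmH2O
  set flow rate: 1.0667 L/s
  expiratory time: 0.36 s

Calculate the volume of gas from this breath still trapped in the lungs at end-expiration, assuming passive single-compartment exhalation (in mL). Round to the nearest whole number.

R = (PIP − Pplat)/V̇ = (43.5 − 29.7) / 1.0667 = 13.8/1.0667 = 12.937 cmH2O·s/L.
C = Vt/(Pplat − PEEP) = 410.0 / (29.7 − 15) = 410.0/14.7 = 27.891 mL/cmH2O.
τ = R × C = 12.937 × 0.02789 L/cmH2O = 0.3608 s.
Fraction remaining = e^(−Te/τ) = e^(−0.36/0.3608) = 0.3687.
Trapped volume = 410.0 × 0.3687 = 151.17 mL.

151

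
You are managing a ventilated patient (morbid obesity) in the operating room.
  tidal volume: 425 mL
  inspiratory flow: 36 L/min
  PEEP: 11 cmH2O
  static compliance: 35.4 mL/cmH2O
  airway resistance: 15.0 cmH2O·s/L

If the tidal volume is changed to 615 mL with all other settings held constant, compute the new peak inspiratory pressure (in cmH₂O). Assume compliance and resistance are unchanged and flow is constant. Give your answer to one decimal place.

Flow: 36 L/min ÷ 60 = 0.6 L/s.
PIP = Vt/C + R·V̇ + PEEP (constant-flow equation of motion).
Only the elastic term changes: ΔPIP = ΔVt / C = (615 − 425) / 35.4 = 5.367 cmH2O.
Original PIP = 425/35.4 + 15.0×0.6 + 11 = 32.006 cmH2O; new PIP = 32.006 + (5.367) = 37.373 cmH2O.

37.4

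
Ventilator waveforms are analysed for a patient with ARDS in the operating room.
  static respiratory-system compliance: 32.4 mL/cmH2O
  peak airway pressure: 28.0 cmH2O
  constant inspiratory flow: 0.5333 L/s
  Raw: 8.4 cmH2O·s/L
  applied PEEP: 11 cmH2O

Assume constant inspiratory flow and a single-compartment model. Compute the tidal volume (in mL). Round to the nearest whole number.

Equation of motion (constant flow): PIP = Vt/C + R·V̇ + PEEP.
Vt/C = PIP − R·V̇ − PEEP = 28.0 − 4.48 − 11 = 12.52 cmH2O.
Vt = C × 12.52 = 32.4 × 12.52 = 405.65 mL.

406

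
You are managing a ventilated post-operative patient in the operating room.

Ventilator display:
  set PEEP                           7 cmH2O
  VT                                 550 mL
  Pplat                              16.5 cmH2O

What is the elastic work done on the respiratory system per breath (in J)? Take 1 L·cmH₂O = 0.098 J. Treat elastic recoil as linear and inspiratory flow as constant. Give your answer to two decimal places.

Elastic work ≈ ½ × (Pplat − PEEP) × Vt = 0.5 × (16.5 − 7) × 0.550 L = 0.5 × 9.5 × 0.550 = 2.613 L·cmH2O.
× 0.098 J/(L·cmH2O) → 0.2561 J.

0.26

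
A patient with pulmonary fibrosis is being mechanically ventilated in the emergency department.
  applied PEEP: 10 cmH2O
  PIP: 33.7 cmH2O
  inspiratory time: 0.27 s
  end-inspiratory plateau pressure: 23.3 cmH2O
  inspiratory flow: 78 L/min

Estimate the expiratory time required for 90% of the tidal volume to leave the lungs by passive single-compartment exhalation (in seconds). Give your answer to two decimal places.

0.49

Flow: 78 L/min ÷ 60 = 1.3 L/s.
Vt = flow × Ti = 1.3 L/s × 0.27 s × 1000 mL/L = 351.0 mL.
R = (PIP − Pplat)/V̇ = (33.7 − 23.3) / 1.3 = 10.4/1.3 = 8.0 cmH2O·s/L.
C = Vt/(Pplat − PEEP) = 351.0 / (23.3 − 10) = 351.0/13.3 = 26.391 mL/cmH2O.
τ = R × C = 8.0 × 0.02639 L/cmH2O = 0.2111 s.
t = −τ·ln(1 − 0.90) = −0.2111·ln(0.1) = 0.4861 s.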